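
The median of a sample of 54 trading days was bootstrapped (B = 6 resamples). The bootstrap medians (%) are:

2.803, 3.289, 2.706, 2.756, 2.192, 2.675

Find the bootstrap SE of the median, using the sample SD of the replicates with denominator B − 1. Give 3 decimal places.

Bootstrap SE is the standard deviation of the 6 replicate medians.
Mean of replicates: (2.803 + 3.289 + 2.706 + 2.756 + 2.192 + 2.675) / 6 = 16.4210 / 6 = 2.7368
Sum of squared deviations: (+0.0662)² + (+0.5522)² + (−0.0308)² + (+0.0192)² + (−0.5448)² + (−0.0618)² = 0.6113
Variance = 0.6113 / 5 = 0.1223
SE* = √0.1223

SE* = 0.350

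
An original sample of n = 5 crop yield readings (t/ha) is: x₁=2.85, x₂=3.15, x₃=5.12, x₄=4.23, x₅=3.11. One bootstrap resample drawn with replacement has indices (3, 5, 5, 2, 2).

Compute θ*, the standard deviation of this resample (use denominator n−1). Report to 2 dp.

θ* = 0.89

Resample values: 5.12, 3.11, 3.11, 3.15, 3.15.
Mean = 3.5280; sum of squared deviations = 3.1697
s² = 3.1697 / 4 = 0.7924
s = √0.7924 = 0.89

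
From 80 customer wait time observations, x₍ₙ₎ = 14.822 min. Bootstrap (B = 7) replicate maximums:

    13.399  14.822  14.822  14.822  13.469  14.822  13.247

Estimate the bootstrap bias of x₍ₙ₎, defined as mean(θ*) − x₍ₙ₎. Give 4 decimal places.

bias = −0.6216

mean(θ*) = (13.399 + 14.822 + 14.822 + 14.822 + 13.469 + 14.822 + 13.247) / 7 = 14.20043
bias = 14.20043 − 14.822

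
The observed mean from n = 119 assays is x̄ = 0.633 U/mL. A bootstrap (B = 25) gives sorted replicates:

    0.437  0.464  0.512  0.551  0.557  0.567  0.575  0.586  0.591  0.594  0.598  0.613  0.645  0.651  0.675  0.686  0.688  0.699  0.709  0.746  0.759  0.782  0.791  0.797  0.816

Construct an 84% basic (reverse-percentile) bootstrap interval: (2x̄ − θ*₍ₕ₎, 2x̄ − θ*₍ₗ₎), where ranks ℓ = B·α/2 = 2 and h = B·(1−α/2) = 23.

(0.475, 0.802)

Percentile endpoints at ranks 2 and 23: θ*₍2₎ = 0.464, θ*₍23₎ = 0.791.
Basic interval reflects these around x̄:
  lower = 2 × 0.633 − 0.791 = 0.475
  upper = 2 × 0.633 − 0.464 = 0.802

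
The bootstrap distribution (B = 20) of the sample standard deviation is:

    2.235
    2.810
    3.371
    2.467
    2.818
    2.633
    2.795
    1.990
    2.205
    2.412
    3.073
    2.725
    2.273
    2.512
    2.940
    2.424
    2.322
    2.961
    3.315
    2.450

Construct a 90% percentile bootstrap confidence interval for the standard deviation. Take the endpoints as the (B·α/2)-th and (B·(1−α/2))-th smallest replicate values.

(1.990, 3.315)

Sorted replicates: 1.990, 2.205, 2.235, 2.273, 2.322, 2.412, 2.424, 2.450, 2.467, 2.512, 2.633, 2.725, 2.795, 2.810, 2.818, 2.940, 2.961, 3.073, 3.315, 3.371
α = 0.10; lower rank = 20 × 0.050 = 1; upper rank = 20 × 0.950 = 19.
The 1st smallest replicate is 1.990; the 19th is 3.315.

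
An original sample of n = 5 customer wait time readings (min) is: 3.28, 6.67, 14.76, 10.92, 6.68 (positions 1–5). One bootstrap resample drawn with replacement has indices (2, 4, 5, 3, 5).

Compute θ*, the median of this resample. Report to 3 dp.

θ* = 6.680

Resample values: 6.67, 10.92, 6.68, 14.76, 6.68.
Sorted: 6.67, 6.68, 6.68, 10.92, 14.76
Median = middle value = 6.680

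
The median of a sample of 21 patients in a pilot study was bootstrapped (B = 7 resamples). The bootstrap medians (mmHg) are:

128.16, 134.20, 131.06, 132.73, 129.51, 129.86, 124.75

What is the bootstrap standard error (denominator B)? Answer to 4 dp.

Bootstrap SE is the standard deviation of the 7 replicate medians.
Mean of replicates: (128.16 + 134.20 + 131.06 + 132.73 + 129.51 + 129.86 + 124.75) / 7 = 910.27000 / 7 = 130.03857
Sum of squared deviations: (−1.87857)² + (+4.16143)² + (+1.02143)² + (+2.69143)² + (−0.52857)² + (−0.17857)² + (−5.28857)² = 57.41389
Variance = 57.41389 / 7 = 8.20198
SE* = √8.20198

SE* = 2.8639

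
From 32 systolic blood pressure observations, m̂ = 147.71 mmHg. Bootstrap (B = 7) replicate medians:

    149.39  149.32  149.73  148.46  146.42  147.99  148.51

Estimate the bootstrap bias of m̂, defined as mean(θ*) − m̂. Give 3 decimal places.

bias = +0.836

mean(θ*) = (149.39 + 149.32 + 149.73 + 148.46 + 146.42 + 147.99 + 148.51) / 7 = 148.5457
bias = 148.5457 − 147.71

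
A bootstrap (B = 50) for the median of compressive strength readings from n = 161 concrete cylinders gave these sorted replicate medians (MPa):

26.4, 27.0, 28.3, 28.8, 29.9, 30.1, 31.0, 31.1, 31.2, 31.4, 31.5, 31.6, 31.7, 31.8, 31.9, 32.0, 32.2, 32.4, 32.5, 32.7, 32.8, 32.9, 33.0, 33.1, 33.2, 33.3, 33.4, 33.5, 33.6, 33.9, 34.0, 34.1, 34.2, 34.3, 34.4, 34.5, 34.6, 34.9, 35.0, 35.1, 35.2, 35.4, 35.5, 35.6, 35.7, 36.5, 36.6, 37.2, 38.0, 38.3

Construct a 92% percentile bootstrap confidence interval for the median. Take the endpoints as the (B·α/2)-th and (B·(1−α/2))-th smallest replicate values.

α = 0.08; lower rank = 50 × 0.040 = 2; upper rank = 50 × 0.960 = 48.
The 2nd smallest replicate is 27.0; the 48th is 37.2.

(27.0, 37.2)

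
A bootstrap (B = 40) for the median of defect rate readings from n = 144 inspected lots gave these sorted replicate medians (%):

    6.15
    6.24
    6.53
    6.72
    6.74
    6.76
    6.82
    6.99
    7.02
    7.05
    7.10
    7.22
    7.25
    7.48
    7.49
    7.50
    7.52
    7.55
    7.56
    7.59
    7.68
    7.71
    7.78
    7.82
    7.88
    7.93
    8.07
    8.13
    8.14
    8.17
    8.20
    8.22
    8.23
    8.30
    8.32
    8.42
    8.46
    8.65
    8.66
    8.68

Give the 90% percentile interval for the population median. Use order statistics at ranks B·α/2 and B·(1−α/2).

(6.24, 8.65)

α = 0.10; lower rank = 40 × 0.050 = 2; upper rank = 40 × 0.950 = 38.
The 2nd smallest replicate is 6.24; the 38th is 8.65.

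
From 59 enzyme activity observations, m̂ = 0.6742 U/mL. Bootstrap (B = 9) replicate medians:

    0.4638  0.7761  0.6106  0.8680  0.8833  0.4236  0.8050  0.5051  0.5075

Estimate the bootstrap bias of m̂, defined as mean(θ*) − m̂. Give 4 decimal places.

bias = −0.0250

mean(θ*) = (0.4638 + 0.7761 + 0.6106 + 0.8680 + 0.8833 + 0.4236 + 0.8050 + 0.5051 + 0.5075) / 9 = 0.64922
bias = 0.64922 − 0.6742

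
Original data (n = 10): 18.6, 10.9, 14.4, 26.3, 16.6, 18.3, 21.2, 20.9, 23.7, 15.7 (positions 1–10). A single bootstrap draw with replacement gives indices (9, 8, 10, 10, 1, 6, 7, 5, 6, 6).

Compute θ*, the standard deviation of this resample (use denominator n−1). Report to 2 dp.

θ* = 2.56

Resample values: 23.7, 20.9, 15.7, 15.7, 18.6, 18.3, 21.2, 16.6, 18.3, 18.3.
Mean = 18.7300; sum of squared deviations = 58.9810
s² = 58.9810 / 9 = 6.5534
s = √6.5534 = 2.56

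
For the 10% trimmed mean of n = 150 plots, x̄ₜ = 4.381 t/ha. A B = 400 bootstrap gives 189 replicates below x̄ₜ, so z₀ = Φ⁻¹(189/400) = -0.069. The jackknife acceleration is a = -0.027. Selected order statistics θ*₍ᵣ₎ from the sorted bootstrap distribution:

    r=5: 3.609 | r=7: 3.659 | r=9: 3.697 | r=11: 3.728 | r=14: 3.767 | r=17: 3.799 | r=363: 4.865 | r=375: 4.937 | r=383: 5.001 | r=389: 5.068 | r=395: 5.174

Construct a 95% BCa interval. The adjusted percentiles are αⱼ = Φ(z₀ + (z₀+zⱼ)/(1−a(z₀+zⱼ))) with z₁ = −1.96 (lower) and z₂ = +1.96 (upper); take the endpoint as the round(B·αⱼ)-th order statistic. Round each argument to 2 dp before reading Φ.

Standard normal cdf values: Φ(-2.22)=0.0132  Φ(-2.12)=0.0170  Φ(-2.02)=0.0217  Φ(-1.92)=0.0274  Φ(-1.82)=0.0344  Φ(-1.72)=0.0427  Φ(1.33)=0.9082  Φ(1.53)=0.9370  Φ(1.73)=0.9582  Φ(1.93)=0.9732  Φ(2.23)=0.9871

(3.609, 5.001)

Lower: z₀ + z₁ = -0.069 + (-1.960) = -2.029; 1 − a(z₀+z₁) = 1 − (-0.027)(-2.029) = 0.9452; argument = -0.069 + (-2.029)/0.9452 = -2.2156 → -2.22.
α₁ = Φ(-2.22) = 0.0132; rank = round(400 × 0.0132) = 5; θ*₍5₎ = 3.609.
Upper: z₀ + z₂ = 1.891; 1 − a(z₀+z₂) = 1.0511; argument = 1.7301 → 1.73; α₂ = 0.9582; rank = 383; θ*₍383₎ = 5.001.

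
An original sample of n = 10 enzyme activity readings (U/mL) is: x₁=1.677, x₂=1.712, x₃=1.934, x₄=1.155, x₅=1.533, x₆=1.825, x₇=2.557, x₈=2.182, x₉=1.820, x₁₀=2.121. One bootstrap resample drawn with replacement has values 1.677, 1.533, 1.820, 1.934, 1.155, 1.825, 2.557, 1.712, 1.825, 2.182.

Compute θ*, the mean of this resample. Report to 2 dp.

Mean = (1.677 + 1.533 + 1.820 + 1.934 + 1.155 + 1.825 + 2.557 + 1.712 + 1.825 + 2.182) / 10 = 18.2200 / 10 = 1.82

θ* = 1.82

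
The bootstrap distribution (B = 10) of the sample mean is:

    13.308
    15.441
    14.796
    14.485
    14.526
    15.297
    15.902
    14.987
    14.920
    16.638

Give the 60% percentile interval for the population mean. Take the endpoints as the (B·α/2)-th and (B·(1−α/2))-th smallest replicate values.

(14.485, 15.441)

Sorted replicates: 13.308, 14.485, 14.526, 14.796, 14.920, 14.987, 15.297, 15.441, 15.902, 16.638
α = 0.40; lower rank = 10 × 0.200 = 2; upper rank = 10 × 0.800 = 8.
The 2nd smallest replicate is 14.485; the 8th is 15.441.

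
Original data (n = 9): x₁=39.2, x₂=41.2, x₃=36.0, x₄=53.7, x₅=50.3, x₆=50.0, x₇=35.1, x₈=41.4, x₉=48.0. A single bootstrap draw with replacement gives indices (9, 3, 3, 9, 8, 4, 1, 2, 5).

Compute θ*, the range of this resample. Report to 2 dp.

θ* = 17.70

Resample values: 48.0, 36.0, 36.0, 48.0, 41.4, 53.7, 39.2, 41.2, 50.3.
Range = 53.7 − 36.0 = 17.70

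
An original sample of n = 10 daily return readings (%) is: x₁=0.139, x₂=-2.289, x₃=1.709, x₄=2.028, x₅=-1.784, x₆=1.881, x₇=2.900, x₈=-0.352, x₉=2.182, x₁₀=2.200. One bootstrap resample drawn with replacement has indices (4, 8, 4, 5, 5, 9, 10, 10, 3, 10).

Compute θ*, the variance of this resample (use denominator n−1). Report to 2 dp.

θ* = 2.85

Resample values: 2.028, -0.352, 2.028, -1.784, -1.784, 2.182, 2.200, 2.200, 1.709, 2.200.
Mean = 1.0627; sum of squared deviations = 25.6233
s² = 25.6233 / 9 = 2.8470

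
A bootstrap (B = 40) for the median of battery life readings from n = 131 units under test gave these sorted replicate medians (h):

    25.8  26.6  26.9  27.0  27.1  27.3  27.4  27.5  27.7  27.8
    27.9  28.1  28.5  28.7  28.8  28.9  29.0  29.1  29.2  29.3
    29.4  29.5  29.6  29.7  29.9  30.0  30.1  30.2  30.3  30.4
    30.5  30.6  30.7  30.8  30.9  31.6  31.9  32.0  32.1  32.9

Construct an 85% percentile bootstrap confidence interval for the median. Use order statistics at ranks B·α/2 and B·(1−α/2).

(26.9, 31.9)

α = 0.15; lower rank = 40 × 0.075 = 3; upper rank = 40 × 0.925 = 37.
The 3rd smallest replicate is 26.9; the 37th is 31.9.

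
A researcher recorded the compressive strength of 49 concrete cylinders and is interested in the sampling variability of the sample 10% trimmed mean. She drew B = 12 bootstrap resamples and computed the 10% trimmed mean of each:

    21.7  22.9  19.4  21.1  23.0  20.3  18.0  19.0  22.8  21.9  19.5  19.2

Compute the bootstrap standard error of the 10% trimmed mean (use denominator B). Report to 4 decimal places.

Bootstrap SE is the standard deviation of the 12 replicate 10% trimmed means.
Mean of replicates: (21.7 + 22.9 + 19.4 + 21.1 + 23.0 + 20.3 + 18.0 + 19.0 + 22.8 + 21.9 + 19.5 + 19.2) / 12 = 248.80000 / 12 = 20.73333
Sum of squared deviations: (+0.96667)² + (+2.16667)² + (−1.33333)² + (+0.36667)² + (+2.26667)² + (−0.43333)² + (−2.73333)² + (−1.73333)² + (+2.06667)² + (+1.16667)² + (−1.23333)² + (−1.53333)² = 32.84667
Variance = 32.84667 / 12 = 2.73722
SE* = √2.73722

SE* = 1.6545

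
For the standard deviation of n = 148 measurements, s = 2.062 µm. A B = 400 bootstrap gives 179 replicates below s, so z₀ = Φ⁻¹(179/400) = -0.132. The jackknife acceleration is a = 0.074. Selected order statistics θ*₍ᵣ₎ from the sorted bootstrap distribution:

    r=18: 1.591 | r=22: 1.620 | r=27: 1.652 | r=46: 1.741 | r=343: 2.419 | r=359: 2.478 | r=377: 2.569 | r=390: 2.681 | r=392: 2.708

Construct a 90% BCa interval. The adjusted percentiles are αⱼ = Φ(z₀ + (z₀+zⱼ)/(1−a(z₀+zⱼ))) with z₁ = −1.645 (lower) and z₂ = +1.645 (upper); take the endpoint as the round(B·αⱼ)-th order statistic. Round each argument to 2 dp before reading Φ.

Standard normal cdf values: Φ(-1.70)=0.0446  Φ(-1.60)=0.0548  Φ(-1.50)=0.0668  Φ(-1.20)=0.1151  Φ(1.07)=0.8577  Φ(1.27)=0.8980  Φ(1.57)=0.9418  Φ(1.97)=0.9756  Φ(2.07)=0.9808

Lower: z₀ + z₁ = -0.132 + (-1.645) = -1.777; 1 − a(z₀+z₁) = 1 − (0.074)(-1.777) = 1.1315; argument = -0.132 + (-1.777)/1.1315 = -1.7025 → -1.70.
α₁ = Φ(-1.70) = 0.0446; rank = round(400 × 0.0446) = 18; θ*₍18₎ = 1.591.
Upper: z₀ + z₂ = 1.513; 1 − a(z₀+z₂) = 0.8880; argument = 1.5718 → 1.57; α₂ = 0.9418; rank = 377; θ*₍377₎ = 2.569.

(1.591, 2.569)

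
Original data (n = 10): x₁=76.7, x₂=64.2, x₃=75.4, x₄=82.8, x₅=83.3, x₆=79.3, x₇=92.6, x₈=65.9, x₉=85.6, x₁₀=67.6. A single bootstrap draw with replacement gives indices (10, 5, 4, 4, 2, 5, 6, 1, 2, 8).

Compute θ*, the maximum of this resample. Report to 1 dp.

θ* = 83.3

Resample values: 67.6, 83.3, 82.8, 82.8, 64.2, 83.3, 79.3, 76.7, 64.2, 65.9.
Maximum = 83.3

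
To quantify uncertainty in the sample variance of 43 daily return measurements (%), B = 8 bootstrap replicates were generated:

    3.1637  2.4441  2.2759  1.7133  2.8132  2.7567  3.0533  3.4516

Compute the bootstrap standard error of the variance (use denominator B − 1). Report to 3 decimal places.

Bootstrap SE is the standard deviation of the 8 replicate variances.
Mean of replicates: (3.1637 + 2.4441 + 2.2759 + 1.7133 + 2.8132 + 2.7567 + 3.0533 + 3.4516) / 8 = 21.67180 / 8 = 2.70898
Sum of squared deviations: (+0.45472)² + (−0.26487)² + (−0.43308)² + (−0.99568)² + (+0.10423)² + (+0.04772)² + (+0.34432)² + (+0.74262)² = 2.13905
Variance = 2.13905 / 7 = 0.30558
SE* = √0.30558

SE* = 0.553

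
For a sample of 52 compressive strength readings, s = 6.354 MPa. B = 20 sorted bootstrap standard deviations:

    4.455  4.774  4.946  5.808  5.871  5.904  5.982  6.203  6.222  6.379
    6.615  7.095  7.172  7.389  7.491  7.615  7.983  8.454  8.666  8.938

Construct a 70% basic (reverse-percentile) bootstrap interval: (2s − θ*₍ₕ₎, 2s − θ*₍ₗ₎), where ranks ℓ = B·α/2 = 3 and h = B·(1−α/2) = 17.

(4.725, 7.762)

Percentile endpoints at ranks 3 and 17: θ*₍3₎ = 4.946, θ*₍17₎ = 7.983.
Basic interval reflects these around s:
  lower = 2 × 6.354 − 7.983 = 4.725
  upper = 2 × 6.354 − 4.946 = 7.762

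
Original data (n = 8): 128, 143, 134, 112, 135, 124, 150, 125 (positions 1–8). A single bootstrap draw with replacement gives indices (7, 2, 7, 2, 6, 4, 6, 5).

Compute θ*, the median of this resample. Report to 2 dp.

θ* = 139.00

Resample values: 150, 143, 150, 143, 124, 112, 124, 135.
Sorted: 112, 124, 124, 135, 143, 143, 150, 150
Median = average of the two middle values = 139.00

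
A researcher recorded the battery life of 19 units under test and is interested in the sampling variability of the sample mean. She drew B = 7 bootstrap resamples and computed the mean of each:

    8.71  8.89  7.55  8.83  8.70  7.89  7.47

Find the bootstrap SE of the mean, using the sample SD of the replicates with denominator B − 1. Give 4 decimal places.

SE* = 0.6293

Bootstrap SE is the standard deviation of the 7 replicate means.
Mean of replicates: (8.71 + 8.89 + 7.55 + 8.83 + 8.70 + 7.89 + 7.47) / 7 = 58.04000 / 7 = 8.29143
Sum of squared deviations: (+0.41857)² + (+0.59857)² + (−0.74143)² + (+0.53857)² + (+0.40857)² + (−0.40143)² + (−0.82143)² = 2.37609
Variance = 2.37609 / 6 = 0.39601
SE* = √0.39601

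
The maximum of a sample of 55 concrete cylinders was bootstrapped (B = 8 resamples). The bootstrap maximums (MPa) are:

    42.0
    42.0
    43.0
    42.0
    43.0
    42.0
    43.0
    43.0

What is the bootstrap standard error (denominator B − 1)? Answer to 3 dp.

SE* = 0.535

Bootstrap SE is the standard deviation of the 8 replicate maximums.
Mean of replicates: (42.0 + 42.0 + 43.0 + 42.0 + 43.0 + 42.0 + 43.0 + 43.0) / 8 = 340.0000 / 8 = 42.5000
Sum of squared deviations: (−0.5000)² + (−0.5000)² + (+0.5000)² + (−0.5000)² + (+0.5000)² + (−0.5000)² + (+0.5000)² + (+0.5000)² = 2.0000
Variance = 2.0000 / 7 = 0.2857
SE* = √0.2857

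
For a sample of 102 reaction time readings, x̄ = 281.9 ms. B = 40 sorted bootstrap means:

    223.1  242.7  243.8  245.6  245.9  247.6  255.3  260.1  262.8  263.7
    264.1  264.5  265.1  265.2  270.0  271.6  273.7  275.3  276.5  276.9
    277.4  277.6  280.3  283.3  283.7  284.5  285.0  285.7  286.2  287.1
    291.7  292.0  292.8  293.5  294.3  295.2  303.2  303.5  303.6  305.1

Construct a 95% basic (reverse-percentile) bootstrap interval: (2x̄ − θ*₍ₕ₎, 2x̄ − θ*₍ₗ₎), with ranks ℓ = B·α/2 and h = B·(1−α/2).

Percentile endpoints at ranks 1 and 39: θ*₍1₎ = 223.1, θ*₍39₎ = 303.6.
Basic interval reflects these around x̄:
  lower = 2 × 281.9 − 303.6 = 260.2
  upper = 2 × 281.9 − 223.1 = 340.7

(260.2, 340.7)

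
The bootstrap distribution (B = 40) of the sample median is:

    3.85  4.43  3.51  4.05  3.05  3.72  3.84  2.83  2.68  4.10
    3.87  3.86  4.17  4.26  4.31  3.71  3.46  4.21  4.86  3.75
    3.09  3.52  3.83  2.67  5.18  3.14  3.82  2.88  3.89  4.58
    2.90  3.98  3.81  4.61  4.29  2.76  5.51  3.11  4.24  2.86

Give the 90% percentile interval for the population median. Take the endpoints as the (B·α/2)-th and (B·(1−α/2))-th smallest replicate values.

(2.68, 4.86)

Sorted replicates: 2.67, 2.68, 2.76, 2.83, 2.86, 2.88, 2.90, 3.05, 3.09, 3.11, 3.14, 3.46, 3.51, 3.52, 3.71, 3.72, 3.75, 3.81, 3.82, 3.83, 3.84, 3.85, 3.86, 3.87, 3.89, 3.98, 4.05, 4.10, 4.17, 4.21, 4.24, 4.26, 4.29, 4.31, 4.43, 4.58, 4.61, 4.86, 5.18, 5.51
α = 0.10; lower rank = 40 × 0.050 = 2; upper rank = 40 × 0.950 = 38.
The 2nd smallest replicate is 2.68; the 38th is 4.86.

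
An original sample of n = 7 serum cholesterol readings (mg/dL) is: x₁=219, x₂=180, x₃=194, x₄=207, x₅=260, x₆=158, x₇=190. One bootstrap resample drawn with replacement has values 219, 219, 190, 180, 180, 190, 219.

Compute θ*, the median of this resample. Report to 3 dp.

θ* = 190.000

Sorted: 180, 180, 190, 190, 219, 219, 219
Median = middle value = 190.000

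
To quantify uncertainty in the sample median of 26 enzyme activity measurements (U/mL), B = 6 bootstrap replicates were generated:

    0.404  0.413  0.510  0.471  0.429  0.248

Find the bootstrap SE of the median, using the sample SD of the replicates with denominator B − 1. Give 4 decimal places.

Bootstrap SE is the standard deviation of the 6 replicate medians.
Mean of replicates: (0.404 + 0.413 + 0.510 + 0.471 + 0.429 + 0.248) / 6 = 2.47500 / 6 = 0.41250
Sum of squared deviations: (−0.00850)² + (+0.00050)² + (+0.09750)² + (+0.05850)² + (+0.01650)² + (−0.16450)² = 0.04033
Variance = 0.04033 / 5 = 0.00807
SE* = √0.00807

SE* = 0.0898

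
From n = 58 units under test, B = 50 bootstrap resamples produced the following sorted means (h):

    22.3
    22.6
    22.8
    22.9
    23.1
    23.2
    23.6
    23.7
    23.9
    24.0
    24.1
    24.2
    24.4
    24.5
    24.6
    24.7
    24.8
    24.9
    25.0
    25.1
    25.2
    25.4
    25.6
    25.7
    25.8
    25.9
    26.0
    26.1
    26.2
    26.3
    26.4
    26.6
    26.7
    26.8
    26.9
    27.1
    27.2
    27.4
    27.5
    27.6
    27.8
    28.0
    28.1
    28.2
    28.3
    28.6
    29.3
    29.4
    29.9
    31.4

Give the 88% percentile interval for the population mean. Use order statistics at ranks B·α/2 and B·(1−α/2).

(22.8, 29.3)

α = 0.12; lower rank = 50 × 0.060 = 3; upper rank = 50 × 0.940 = 47.
The 3rd smallest replicate is 22.8; the 47th is 29.3.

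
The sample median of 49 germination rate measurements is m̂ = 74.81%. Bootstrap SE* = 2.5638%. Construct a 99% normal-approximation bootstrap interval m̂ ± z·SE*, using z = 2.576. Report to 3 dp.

(68.206, 81.414)

Margin = 2.576 × 2.5638 = 6.6043
Interval: 74.81 ± 6.6043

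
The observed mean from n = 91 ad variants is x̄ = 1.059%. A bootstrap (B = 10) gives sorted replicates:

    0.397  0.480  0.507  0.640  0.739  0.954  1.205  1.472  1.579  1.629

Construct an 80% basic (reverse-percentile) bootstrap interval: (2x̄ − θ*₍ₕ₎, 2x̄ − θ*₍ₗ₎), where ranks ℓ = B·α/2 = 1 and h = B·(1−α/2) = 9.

Percentile endpoints at ranks 1 and 9: θ*₍1₎ = 0.397, θ*₍9₎ = 1.579.
Basic interval reflects these around x̄:
  lower = 2 × 1.059 − 1.579 = 0.539
  upper = 2 × 1.059 − 0.397 = 1.721

(0.539, 1.721)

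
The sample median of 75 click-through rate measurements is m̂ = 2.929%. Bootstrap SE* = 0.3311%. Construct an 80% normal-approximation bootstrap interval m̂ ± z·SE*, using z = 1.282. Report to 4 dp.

Margin = 1.282 × 0.3311 = 0.42447
Interval: 2.929 ± 0.42447

(2.5045, 3.3535)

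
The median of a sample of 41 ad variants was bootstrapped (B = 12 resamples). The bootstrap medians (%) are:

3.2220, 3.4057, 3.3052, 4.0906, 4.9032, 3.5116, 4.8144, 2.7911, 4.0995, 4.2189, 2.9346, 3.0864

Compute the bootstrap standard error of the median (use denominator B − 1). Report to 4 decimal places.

SE* = 0.7113

Bootstrap SE is the standard deviation of the 12 replicate medians.
Mean of replicates: (3.2220 + 3.4057 + 3.3052 + 4.0906 + 4.9032 + 3.5116 + 4.8144 + 2.7911 + 4.0995 + 4.2189 + 2.9346 + 3.0864) / 12 = 44.38320 / 12 = 3.69860
Sum of squared deviations: (−0.47660)² + (−0.29290)² + (−0.39340)² + (+0.39200)² + (+1.20460)² + (−0.18700)² + (+1.11580)² + (−0.90750)² + (+0.40090)² + (+0.52030)² + (−0.76400)² + (−0.61220)² = 5.56588
Variance = 5.56588 / 11 = 0.50599
SE* = √0.50599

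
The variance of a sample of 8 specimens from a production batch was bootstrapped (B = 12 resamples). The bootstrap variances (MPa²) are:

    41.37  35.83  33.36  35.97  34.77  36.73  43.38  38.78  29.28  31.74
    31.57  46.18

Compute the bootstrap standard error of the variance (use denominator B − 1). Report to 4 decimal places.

SE* = 5.0686

Bootstrap SE is the standard deviation of the 12 replicate variances.
Mean of replicates: (41.37 + 35.83 + 33.36 + 35.97 + 34.77 + 36.73 + 43.38 + 38.78 + 29.28 + 31.74 + 31.57 + 46.18) / 12 = 438.96000 / 12 = 36.58000
Sum of squared deviations: (+4.79000)² + (−0.75000)² + (−3.22000)² + (−0.61000)² + (−1.81000)² + (+0.15000)² + (+6.80000)² + (+2.20000)² + (−7.30000)² + (−4.84000)² + (−5.01000)² + (+9.60000)² = 282.60140
Variance = 282.60140 / 11 = 25.69104
SE* = √25.69104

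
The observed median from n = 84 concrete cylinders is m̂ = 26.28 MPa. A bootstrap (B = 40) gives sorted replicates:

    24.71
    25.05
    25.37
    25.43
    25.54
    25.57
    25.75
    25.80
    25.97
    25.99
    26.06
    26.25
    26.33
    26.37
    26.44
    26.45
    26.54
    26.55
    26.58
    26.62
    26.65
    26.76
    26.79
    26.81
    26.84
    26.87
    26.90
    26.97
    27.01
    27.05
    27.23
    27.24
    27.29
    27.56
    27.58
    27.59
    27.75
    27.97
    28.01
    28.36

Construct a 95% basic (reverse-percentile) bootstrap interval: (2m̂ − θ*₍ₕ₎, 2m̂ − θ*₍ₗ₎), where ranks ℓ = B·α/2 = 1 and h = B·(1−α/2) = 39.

Percentile endpoints at ranks 1 and 39: θ*₍1₎ = 24.71, θ*₍39₎ = 28.01.
Basic interval reflects these around m̂:
  lower = 2 × 26.28 − 28.01 = 24.55
  upper = 2 × 26.28 − 24.71 = 27.85

(24.55, 27.85)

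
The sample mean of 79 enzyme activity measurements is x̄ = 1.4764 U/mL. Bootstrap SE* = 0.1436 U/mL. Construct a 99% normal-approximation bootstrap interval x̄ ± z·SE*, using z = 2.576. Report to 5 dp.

(1.10649, 1.84631)

Margin = 2.576 × 0.1436 = 0.369914
Interval: 1.4764 ± 0.369914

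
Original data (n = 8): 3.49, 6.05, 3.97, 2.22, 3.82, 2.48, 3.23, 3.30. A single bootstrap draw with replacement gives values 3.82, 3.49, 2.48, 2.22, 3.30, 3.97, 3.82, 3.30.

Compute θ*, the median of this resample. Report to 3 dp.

θ* = 3.395

Sorted: 2.22, 2.48, 3.30, 3.30, 3.49, 3.82, 3.82, 3.97
Median = average of the two middle values = 3.395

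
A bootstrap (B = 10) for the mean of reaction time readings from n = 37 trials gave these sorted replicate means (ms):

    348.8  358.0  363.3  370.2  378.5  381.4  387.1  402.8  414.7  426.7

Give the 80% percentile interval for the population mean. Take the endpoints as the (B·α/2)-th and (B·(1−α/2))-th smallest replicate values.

(348.8, 414.7)

α = 0.20; lower rank = 10 × 0.100 = 1; upper rank = 10 × 0.900 = 9.
The 1st smallest replicate is 348.8; the 9th is 414.7.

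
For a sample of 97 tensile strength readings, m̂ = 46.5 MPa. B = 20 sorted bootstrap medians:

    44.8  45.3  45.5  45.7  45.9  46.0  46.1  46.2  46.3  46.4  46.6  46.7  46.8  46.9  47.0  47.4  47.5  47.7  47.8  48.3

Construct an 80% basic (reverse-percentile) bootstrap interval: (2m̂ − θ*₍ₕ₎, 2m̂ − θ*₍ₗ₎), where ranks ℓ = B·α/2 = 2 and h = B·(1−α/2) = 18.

(45.3, 47.7)

Percentile endpoints at ranks 2 and 18: θ*₍2₎ = 45.3, θ*₍18₎ = 47.7.
Basic interval reflects these around m̂:
  lower = 2 × 46.5 − 47.7 = 45.3
  upper = 2 × 46.5 − 45.3 = 47.7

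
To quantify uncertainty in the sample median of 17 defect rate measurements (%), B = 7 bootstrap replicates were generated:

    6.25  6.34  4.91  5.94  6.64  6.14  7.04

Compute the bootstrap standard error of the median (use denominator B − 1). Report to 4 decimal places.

SE* = 0.6651

Bootstrap SE is the standard deviation of the 7 replicate medians.
Mean of replicates: (6.25 + 6.34 + 4.91 + 5.94 + 6.64 + 6.14 + 7.04) / 7 = 43.26000 / 7 = 6.18000
Sum of squared deviations: (+0.07000)² + (+0.16000)² + (−1.27000)² + (−0.24000)² + (+0.46000)² + (−0.04000)² + (+0.86000)² = 2.65380
Variance = 2.65380 / 6 = 0.44230
SE* = √0.44230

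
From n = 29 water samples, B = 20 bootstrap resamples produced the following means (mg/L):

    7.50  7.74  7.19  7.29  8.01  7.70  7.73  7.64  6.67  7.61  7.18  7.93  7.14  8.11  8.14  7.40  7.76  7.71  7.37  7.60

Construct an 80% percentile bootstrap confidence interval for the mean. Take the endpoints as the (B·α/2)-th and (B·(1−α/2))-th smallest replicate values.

(7.14, 8.01)

Sorted replicates: 6.67, 7.14, 7.18, 7.19, 7.29, 7.37, 7.40, 7.50, 7.60, 7.61, 7.64, 7.70, 7.71, 7.73, 7.74, 7.76, 7.93, 8.01, 8.11, 8.14
α = 0.20; lower rank = 20 × 0.100 = 2; upper rank = 20 × 0.900 = 18.
The 2nd smallest replicate is 7.14; the 18th is 8.01.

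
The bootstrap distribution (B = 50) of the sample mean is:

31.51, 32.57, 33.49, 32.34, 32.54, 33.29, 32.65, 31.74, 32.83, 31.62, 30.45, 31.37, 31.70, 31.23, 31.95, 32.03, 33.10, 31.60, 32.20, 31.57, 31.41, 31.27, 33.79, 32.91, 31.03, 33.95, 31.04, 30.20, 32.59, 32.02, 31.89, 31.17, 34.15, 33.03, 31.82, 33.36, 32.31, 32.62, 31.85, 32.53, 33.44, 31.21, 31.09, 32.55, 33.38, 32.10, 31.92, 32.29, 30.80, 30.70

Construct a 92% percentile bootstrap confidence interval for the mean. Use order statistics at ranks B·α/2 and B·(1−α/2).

(30.45, 33.79)

Sorted replicates: 30.20, 30.45, 30.70, 30.80, 31.03, 31.04, 31.09, 31.17, 31.21, 31.23, 31.27, 31.37, 31.41, 31.51, 31.57, 31.60, 31.62, 31.70, 31.74, 31.82, 31.85, 31.89, 31.92, 31.95, 32.02, 32.03, 32.10, 32.20, 32.29, 32.31, 32.34, 32.53, 32.54, 32.55, 32.57, 32.59, 32.62, 32.65, 32.83, 32.91, 33.03, 33.10, 33.29, 33.36, 33.38, 33.44, 33.49, 33.79, 33.95, 34.15
α = 0.08; lower rank = 50 × 0.040 = 2; upper rank = 50 × 0.960 = 48.
The 2nd smallest replicate is 30.45; the 48th is 33.79.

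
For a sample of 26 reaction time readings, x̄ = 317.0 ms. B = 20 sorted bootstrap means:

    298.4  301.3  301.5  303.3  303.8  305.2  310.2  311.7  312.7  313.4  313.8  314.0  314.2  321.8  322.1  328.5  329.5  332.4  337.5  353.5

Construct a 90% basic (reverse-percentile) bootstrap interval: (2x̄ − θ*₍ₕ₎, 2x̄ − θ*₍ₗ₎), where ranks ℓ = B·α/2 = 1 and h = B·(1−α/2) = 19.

(296.5, 335.6)

Percentile endpoints at ranks 1 and 19: θ*₍1₎ = 298.4, θ*₍19₎ = 337.5.
Basic interval reflects these around x̄:
  lower = 2 × 317.0 − 337.5 = 296.5
  upper = 2 × 317.0 − 298.4 = 335.6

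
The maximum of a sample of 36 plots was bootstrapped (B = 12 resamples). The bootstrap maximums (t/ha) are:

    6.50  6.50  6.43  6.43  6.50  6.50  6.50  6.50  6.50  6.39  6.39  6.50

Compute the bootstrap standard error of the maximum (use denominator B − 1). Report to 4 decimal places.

SE* = 0.0459

Bootstrap SE is the standard deviation of the 12 replicate maximums.
Mean of replicates: (6.50 + 6.50 + 6.43 + 6.43 + 6.50 + 6.50 + 6.50 + 6.50 + 6.50 + 6.39 + 6.39 + 6.50) / 12 = 77.64000 / 12 = 6.47000
Sum of squared deviations: (+0.03000)² + (+0.03000)² + (−0.04000)² + (−0.04000)² + (+0.03000)² + (+0.03000)² + (+0.03000)² + (+0.03000)² + (+0.03000)² + (−0.08000)² + (−0.08000)² + (+0.03000)² = 0.02320
Variance = 0.02320 / 11 = 0.00211
SE* = √0.00211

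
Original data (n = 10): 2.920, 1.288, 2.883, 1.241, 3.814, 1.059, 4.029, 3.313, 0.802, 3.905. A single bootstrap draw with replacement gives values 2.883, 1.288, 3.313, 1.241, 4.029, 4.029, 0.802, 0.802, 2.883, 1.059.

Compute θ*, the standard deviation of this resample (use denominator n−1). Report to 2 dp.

θ* = 1.33

Mean = 2.2329; sum of squared deviations = 15.8135
s² = 15.8135 / 9 = 1.7571
s = √1.7571 = 1.33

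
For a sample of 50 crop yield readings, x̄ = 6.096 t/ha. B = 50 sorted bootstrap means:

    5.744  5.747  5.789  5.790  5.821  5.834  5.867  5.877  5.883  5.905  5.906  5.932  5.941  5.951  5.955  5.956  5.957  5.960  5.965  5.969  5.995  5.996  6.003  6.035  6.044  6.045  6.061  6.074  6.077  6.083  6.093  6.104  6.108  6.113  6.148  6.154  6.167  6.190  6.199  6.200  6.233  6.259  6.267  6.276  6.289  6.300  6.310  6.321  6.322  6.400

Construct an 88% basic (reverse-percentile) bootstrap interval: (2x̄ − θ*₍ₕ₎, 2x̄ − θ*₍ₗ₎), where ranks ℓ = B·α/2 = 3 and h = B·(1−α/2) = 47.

(5.882, 6.403)

Percentile endpoints at ranks 3 and 47: θ*₍3₎ = 5.789, θ*₍47₎ = 6.310.
Basic interval reflects these around x̄:
  lower = 2 × 6.096 − 6.310 = 5.882
  upper = 2 × 6.096 − 5.789 = 6.403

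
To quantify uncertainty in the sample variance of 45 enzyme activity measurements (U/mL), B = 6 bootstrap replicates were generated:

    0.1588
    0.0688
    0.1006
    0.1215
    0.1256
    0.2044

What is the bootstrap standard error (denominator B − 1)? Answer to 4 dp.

SE* = 0.0470

Bootstrap SE is the standard deviation of the 6 replicate variances.
Mean of replicates: (0.1588 + 0.0688 + 0.1006 + 0.1215 + 0.1256 + 0.2044) / 6 = 0.77970 / 6 = 0.12995
Sum of squared deviations: (+0.02885)² + (−0.06115)² + (−0.02935)² + (−0.00845)² + (−0.00435)² + (+0.07445)² = 0.01107
Variance = 0.01107 / 5 = 0.00221
SE* = √0.00221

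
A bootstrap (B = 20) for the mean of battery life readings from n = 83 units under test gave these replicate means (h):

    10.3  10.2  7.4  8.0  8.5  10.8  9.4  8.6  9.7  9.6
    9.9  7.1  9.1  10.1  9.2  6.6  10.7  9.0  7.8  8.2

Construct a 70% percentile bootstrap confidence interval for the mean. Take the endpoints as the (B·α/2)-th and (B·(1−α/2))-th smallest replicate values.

(7.4, 10.2)

Sorted replicates: 6.6, 7.1, 7.4, 7.8, 8.0, 8.2, 8.5, 8.6, 9.0, 9.1, 9.2, 9.4, 9.6, 9.7, 9.9, 10.1, 10.2, 10.3, 10.7, 10.8
α = 0.30; lower rank = 20 × 0.150 = 3; upper rank = 20 × 0.850 = 17.
The 3rd smallest replicate is 7.4; the 17th is 10.2.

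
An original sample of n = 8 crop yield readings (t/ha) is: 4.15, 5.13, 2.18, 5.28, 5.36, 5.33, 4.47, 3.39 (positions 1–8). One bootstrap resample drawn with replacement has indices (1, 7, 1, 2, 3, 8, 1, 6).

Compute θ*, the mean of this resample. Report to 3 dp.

Resample values: 4.15, 4.47, 4.15, 5.13, 2.18, 3.39, 4.15, 5.33.
Mean = (4.15 + 4.47 + 4.15 + 5.13 + 2.18 + 3.39 + 4.15 + 5.33) / 8 = 32.950 / 8 = 4.119

θ* = 4.119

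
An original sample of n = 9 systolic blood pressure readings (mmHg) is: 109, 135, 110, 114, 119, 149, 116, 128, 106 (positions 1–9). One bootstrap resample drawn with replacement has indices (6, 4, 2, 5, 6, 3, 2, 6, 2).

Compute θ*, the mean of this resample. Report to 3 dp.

θ* = 132.778

Resample values: 149, 114, 135, 119, 149, 110, 135, 149, 135.
Mean = (149 + 114 + 135 + 119 + 149 + 110 + 135 + 149 + 135) / 9 = 1195.0 / 9 = 132.778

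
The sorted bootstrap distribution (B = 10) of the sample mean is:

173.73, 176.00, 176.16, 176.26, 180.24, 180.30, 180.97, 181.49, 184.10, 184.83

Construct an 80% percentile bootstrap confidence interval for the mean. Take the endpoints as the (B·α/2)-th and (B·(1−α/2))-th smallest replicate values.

α = 0.20; lower rank = 10 × 0.100 = 1; upper rank = 10 × 0.900 = 9.
The 1st smallest replicate is 173.73; the 9th is 184.10.

(173.73, 184.10)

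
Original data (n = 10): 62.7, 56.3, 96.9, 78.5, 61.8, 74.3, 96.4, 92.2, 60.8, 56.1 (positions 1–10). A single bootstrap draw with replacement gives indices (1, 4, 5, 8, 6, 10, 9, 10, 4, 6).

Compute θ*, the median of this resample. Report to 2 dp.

θ* = 68.50

Resample values: 62.7, 78.5, 61.8, 92.2, 74.3, 56.1, 60.8, 56.1, 78.5, 74.3.
Sorted: 56.1, 56.1, 60.8, 61.8, 62.7, 74.3, 74.3, 78.5, 78.5, 92.2
Median = average of the two middle values = 68.50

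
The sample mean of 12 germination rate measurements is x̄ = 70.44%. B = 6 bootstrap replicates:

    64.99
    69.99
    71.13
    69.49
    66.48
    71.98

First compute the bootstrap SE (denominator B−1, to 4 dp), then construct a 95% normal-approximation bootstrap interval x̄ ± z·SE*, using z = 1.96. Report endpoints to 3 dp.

Mean of replicates = 69.0100; sum of squared deviations = 37.0674; SE* = √(37.0674/5) = 2.7228
Margin = 1.96 × 2.7228 = 5.3367
Interval: 70.44 ± 5.3367

(65.103, 75.777)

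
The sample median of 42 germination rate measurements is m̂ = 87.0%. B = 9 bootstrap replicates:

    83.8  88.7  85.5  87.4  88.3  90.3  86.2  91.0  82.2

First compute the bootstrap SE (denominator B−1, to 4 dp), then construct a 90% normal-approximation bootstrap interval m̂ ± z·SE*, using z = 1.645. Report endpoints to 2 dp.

(82.21, 91.79)

Mean of replicates = 87.0444; sum of squared deviations = 67.7822; SE* = √(67.7822/8) = 2.9108
Margin = 1.645 × 2.9108 = 4.788
Interval: 87.0 ± 4.788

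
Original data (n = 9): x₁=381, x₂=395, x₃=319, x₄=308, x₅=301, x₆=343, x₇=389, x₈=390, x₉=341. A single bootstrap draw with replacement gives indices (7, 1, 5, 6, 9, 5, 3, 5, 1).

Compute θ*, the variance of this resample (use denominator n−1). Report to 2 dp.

Resample values: 389, 381, 301, 343, 341, 301, 319, 301, 381.
Mean = 339.6667; sum of squared deviations = 10776.0000
s² = 10776.0000 / 8 = 1347.0000

θ* = 1347.00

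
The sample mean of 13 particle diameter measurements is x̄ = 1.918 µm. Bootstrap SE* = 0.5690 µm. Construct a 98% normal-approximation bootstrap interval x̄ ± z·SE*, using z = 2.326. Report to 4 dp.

Margin = 2.326 × 0.5690 = 1.32349
Interval: 1.918 ± 1.32349

(0.5945, 3.2415)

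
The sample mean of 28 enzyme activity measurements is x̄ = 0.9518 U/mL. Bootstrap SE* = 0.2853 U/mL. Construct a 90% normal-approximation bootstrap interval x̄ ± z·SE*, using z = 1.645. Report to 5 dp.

(0.48248, 1.42112)

Margin = 1.645 × 0.2853 = 0.469319
Interval: 0.9518 ± 0.469319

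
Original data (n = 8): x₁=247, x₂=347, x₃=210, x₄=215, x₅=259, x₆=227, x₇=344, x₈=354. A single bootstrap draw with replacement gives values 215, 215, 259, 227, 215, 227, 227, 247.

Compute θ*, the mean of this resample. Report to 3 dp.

Mean = (215 + 215 + 259 + 227 + 215 + 227 + 227 + 247) / 8 = 1832.0 / 8 = 229.000

θ* = 229.000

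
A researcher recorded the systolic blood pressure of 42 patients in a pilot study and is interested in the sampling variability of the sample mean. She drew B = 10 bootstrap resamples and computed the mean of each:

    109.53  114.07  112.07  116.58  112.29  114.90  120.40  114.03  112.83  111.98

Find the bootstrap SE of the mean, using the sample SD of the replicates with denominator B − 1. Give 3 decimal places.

Bootstrap SE is the standard deviation of the 10 replicate means.
Mean of replicates: (109.53 + 114.07 + 112.07 + 116.58 + 112.29 + 114.90 + 120.40 + 114.03 + 112.83 + 111.98) / 10 = 1138.6800 / 10 = 113.8680
Sum of squared deviations: (−4.3380)² + (+0.2020)² + (−1.7980)² + (+2.7120)² + (−1.5780)² + (+1.0320)² + (+6.5320)² + (+0.1620)² + (−1.0380)² + (−1.8880)² = 80.3372
Variance = 80.3372 / 9 = 8.9264
SE* = √8.9264

SE* = 2.988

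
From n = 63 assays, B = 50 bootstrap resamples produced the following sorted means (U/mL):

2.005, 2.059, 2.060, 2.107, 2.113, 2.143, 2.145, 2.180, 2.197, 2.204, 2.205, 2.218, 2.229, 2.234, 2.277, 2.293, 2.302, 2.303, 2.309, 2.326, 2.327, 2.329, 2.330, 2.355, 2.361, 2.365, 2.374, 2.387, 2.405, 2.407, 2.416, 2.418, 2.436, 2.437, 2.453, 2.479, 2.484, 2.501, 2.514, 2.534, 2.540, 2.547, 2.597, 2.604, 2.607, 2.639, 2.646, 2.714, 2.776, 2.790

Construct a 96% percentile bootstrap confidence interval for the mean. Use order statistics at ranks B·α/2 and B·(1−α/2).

(2.005, 2.776)

α = 0.04; lower rank = 50 × 0.020 = 1; upper rank = 50 × 0.980 = 49.
The 1st smallest replicate is 2.005; the 49th is 2.776.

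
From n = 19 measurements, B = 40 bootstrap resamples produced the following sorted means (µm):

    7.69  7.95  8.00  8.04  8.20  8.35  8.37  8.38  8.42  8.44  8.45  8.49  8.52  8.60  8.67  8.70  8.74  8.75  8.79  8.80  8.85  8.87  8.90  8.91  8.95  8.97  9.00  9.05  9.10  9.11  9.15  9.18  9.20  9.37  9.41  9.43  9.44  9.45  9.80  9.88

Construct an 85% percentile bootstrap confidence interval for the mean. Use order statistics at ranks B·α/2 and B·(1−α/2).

α = 0.15; lower rank = 40 × 0.075 = 3; upper rank = 40 × 0.925 = 37.
The 3rd smallest replicate is 8.00; the 37th is 9.44.

(8.00, 9.44)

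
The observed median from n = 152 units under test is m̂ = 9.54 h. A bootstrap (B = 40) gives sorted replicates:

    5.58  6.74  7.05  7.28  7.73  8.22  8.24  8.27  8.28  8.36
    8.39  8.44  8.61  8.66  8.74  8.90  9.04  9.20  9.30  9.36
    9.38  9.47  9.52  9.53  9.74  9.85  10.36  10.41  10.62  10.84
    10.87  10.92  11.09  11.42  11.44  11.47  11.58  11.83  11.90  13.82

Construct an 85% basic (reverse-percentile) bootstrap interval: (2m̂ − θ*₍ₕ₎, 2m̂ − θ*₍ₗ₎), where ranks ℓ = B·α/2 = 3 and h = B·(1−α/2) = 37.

Percentile endpoints at ranks 3 and 37: θ*₍3₎ = 7.05, θ*₍37₎ = 11.58.
Basic interval reflects these around m̂:
  lower = 2 × 9.54 − 11.58 = 7.50
  upper = 2 × 9.54 − 7.05 = 12.03

(7.50, 12.03)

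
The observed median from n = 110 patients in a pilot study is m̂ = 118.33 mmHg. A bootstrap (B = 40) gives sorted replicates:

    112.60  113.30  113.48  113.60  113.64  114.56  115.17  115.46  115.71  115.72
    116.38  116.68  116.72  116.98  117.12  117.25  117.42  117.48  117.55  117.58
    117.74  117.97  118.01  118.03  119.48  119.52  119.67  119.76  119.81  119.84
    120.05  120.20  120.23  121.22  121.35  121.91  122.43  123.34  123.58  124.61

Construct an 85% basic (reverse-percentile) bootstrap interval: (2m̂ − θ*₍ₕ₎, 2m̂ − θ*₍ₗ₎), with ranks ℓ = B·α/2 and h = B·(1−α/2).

(114.23, 123.18)

Percentile endpoints at ranks 3 and 37: θ*₍3₎ = 113.48, θ*₍37₎ = 122.43.
Basic interval reflects these around m̂:
  lower = 2 × 118.33 − 122.43 = 114.23
  upper = 2 × 118.33 − 113.48 = 123.18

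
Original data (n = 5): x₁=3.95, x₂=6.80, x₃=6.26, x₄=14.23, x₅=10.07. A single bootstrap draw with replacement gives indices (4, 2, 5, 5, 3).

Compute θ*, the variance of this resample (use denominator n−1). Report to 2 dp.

θ* = 10.20

Resample values: 14.23, 6.80, 10.07, 10.07, 6.26.
Mean = 9.4860; sum of squared deviations = 40.8093
s² = 40.8093 / 4 = 10.2023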